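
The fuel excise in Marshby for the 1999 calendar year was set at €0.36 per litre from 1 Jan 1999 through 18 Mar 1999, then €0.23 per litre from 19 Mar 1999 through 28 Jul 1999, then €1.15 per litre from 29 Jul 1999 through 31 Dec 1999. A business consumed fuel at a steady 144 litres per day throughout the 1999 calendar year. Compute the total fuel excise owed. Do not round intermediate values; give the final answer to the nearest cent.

€34197.12

1 Jan – 18 Mar 1999: 77 days × 144 litres/day = 11,088 litres at €0.36/litre → €3991.68
19 Mar – 28 Jul 1999: 132 days × 144 litres/day = 19,008 litres at €0.23/litre → €4371.84
29 Jul – 31 Dec 1999: 156 days × 144 litres/day = 22,464 litres at €1.15/litre → €25833.60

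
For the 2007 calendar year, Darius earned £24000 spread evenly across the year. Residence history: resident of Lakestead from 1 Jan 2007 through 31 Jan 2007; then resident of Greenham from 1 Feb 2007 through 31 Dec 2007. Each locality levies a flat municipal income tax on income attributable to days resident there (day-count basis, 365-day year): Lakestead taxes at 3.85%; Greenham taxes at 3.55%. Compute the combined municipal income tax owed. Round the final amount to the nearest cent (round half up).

Lakestead, 1 Jan – 31 Jan 2007: 31 days → £24000 × 3.85% × 31/365 = £78.4767
Greenham, 1 Feb – 31 Dec 2007: 334 days → £24000 × 3.55% × 334/365 = £779.6384
Total = £858.1151

£858.12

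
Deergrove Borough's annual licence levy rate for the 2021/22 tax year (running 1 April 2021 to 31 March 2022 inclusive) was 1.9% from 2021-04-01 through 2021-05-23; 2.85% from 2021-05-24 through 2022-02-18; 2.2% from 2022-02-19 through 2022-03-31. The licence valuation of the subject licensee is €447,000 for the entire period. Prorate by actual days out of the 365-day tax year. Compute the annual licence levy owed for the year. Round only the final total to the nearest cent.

€11,796.51

2021-04-01 to 2021-05-23: 53 days at 1.9% → €447,000 × 1.9% × 53/365 = €1,233.2301
2021-05-24 to 2022-02-18: 271 days at 2.85% → €447,000 × 2.85% × 271/365 = €9,458.6425
2022-02-19 to 2022-03-31: 41 days at 2.2% → €447,000 × 2.2% × 41/365 = €1,104.6411
Total = €11,796.5137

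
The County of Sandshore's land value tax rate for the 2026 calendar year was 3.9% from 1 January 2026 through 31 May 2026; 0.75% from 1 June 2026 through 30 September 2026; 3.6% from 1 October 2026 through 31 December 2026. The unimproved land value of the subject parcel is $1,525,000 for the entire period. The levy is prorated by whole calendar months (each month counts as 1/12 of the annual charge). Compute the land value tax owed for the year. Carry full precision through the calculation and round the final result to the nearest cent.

1 January – 31 May 2026: 5 months at 3.9% → $1,525,000 × 3.9% × 5/12 = $24,781.2500
1 June – 30 September 2026: 4 months at 0.75% → $1,525,000 × 0.75% × 4/12 = $3,812.5000
1 October – 31 December 2026: 3 months at 3.6% → $1,525,000 × 3.6% × 3/12 = $13,725.0000
Total = $42,318.7500

$42,318.75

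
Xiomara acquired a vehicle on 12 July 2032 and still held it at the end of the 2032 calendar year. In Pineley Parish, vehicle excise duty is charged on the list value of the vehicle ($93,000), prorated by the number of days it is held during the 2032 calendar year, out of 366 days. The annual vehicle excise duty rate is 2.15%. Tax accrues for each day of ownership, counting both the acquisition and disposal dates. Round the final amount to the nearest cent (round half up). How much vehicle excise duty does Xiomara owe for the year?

$945.12

Days held (12 July – 31 December 2032): 173 out of 366
Tax = $93,000 × 2.15% × 173/366 = $945.1189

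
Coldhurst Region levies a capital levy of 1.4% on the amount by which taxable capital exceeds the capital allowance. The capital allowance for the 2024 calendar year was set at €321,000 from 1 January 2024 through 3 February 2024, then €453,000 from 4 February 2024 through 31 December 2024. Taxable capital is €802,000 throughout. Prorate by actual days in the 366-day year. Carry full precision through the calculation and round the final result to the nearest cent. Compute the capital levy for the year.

1 January – 3 February 2024: 34 days, exemption €321,000 → (€802,000 − €321,000) × 1.4% × 34/366 = €625.5628
4 February – 31 December 2024: 332 days, exemption €453,000 → (€802,000 − €453,000) × 1.4% × 332/366 = €4,432.1093
Total = €5,057.6721

€5,057.67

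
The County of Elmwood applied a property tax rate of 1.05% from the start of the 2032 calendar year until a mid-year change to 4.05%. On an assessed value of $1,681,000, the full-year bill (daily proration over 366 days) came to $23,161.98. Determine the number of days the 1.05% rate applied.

326 days

Let d = days at the first rate; then 366 − d days at the second rate.
$1,681,000 × [1.05%·d + 4.05%·(366−d)] / 366 = $23,161.98
Solving gives d = 326, so the new rate took effect on November 22, 2032.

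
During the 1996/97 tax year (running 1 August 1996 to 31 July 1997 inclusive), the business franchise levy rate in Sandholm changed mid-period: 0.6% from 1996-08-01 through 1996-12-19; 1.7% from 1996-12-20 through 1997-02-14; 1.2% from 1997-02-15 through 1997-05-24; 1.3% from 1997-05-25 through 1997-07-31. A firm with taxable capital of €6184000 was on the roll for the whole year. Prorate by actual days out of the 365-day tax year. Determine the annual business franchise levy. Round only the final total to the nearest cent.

1996-08-01 to 1996-12-19: 141 days at 0.6% → €6184000 × 0.6% × 141/365 = €14333.3260
1996-12-20 to 1997-02-14: 57 days at 1.7% → €6184000 × 1.7% × 57/365 = €16417.2493
1997-02-15 to 1997-05-24: 99 days at 1.2% → €6184000 × 1.2% × 99/365 = €20127.6493
1997-05-25 to 1997-07-31: 68 days at 1.3% → €6184000 × 1.3% × 68/365 = €14977.1397
Total = €65855.3644

€65855.36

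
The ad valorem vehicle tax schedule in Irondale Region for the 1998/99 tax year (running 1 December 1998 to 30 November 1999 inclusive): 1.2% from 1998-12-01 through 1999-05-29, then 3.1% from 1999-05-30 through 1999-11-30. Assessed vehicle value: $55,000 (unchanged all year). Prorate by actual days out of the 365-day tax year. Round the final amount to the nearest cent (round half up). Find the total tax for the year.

$1,189.66

1998-12-01 to 1999-05-29: 180 days at 1.2% → $55,000 × 1.2% × 180/365 = $325.4795
1999-05-30 to 1999-11-30: 185 days at 3.1% → $55,000 × 3.1% × 185/365 = $864.1781
Total = $1,189.6575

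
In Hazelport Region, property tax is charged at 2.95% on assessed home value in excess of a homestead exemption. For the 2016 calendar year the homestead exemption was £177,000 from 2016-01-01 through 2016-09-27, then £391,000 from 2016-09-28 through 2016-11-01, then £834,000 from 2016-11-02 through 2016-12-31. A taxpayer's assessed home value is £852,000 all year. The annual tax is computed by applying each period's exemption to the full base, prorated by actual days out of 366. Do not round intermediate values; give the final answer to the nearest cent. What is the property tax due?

2016-01-01 to 2016-09-27: 271 days, exemption £177,000 → (£852,000 − £177,000) × 2.95% × 271/366 = £14,743.9549
2016-09-28 to 2016-11-01: 35 days, exemption £391,000 → (£852,000 − £391,000) × 2.95% × 35/366 = £1,300.4986
2016-11-02 to 2016-12-31: 60 days, exemption £834,000 → (£852,000 − £834,000) × 2.95% × 60/366 = £87.0492
Total = £16,131.5027

£16,131.50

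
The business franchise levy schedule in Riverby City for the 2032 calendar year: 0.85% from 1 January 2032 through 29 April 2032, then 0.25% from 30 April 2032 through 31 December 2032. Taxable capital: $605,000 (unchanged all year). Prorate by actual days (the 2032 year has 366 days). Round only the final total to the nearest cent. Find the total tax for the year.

$2,702.66

1 January – 29 April 2032: 120 days at 0.85% → $605,000 × 0.85% × 120/366 = $1,686.0656
30 April – 31 December 2032: 246 days at 0.25% → $605,000 × 0.25% × 246/366 = $1,016.5984
Total = $2,702.6639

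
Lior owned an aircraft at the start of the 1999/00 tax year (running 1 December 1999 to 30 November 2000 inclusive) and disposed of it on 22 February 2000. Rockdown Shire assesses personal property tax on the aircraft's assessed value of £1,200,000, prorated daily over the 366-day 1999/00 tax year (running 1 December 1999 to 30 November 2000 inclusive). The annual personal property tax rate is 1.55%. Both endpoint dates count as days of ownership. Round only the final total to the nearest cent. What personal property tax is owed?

£4,268.85

Days held (1 December 1999 – 22 February 2000): 84 out of 366
Tax = £1,200,000 × 1.55% × 84/366 = £4,268.8525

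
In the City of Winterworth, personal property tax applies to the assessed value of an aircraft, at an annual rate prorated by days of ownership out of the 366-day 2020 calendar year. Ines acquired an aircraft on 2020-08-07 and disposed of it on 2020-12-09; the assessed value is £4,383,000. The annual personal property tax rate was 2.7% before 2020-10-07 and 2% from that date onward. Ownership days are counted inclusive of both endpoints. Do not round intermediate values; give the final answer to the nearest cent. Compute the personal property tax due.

2020-08-07 to 2020-10-06: 61 days at 2.7% → £4,383,000 × 2.7% × 61/366 = £19,723.5000
2020-10-07 to 2020-12-09: 64 days at 2% → £4,383,000 × 2% × 64/366 = £15,328.5246
Total = £35,052.0246

£35,052.02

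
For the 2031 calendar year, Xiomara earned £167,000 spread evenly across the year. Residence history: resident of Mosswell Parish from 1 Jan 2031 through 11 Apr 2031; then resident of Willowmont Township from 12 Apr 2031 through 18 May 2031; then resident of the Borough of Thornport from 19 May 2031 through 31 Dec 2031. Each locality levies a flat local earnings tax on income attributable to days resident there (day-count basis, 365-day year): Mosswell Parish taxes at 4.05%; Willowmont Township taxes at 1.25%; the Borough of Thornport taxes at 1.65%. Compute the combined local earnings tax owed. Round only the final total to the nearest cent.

£3,796.85

Mosswell Parish, 1 Jan – 11 Apr 2031: 101 days → £167,000 × 4.05% × 101/365 = £1,871.5438
Willowmont Township, 12 Apr – 18 May 2031: 37 days → £167,000 × 1.25% × 37/365 = £211.6096
The Borough of Thornport, 19 May – 31 Dec 2031: 227 days → £167,000 × 1.65% × 227/365 = £1,713.6945
Total = £3,796.8479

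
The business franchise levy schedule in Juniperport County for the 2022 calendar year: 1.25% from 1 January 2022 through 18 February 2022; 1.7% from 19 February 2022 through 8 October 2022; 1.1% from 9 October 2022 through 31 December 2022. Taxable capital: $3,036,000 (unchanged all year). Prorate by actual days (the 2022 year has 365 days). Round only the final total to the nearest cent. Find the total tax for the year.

$45,585.75

1 January – 18 February 2022: 49 days at 1.25% → $3,036,000 × 1.25% × 49/365 = $5,094.6575
19 February – 8 October 2022: 232 days at 1.7% → $3,036,000 × 1.7% × 232/365 = $32,805.4356
9 October – 31 December 2022: 84 days at 1.1% → $3,036,000 × 1.1% × 84/365 = $7,685.6548
Total = $45,585.7479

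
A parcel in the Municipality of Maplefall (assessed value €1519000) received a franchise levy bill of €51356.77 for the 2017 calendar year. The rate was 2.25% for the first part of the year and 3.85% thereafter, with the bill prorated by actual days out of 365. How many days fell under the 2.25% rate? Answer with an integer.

Let d = days at the first rate; then 365 − d days at the second rate.
€1519000 × [2.25%·d + 3.85%·(365−d)] / 365 = €51356.77
Solving gives d = 107, so the new rate took effect on 18 Apr 2017.

107 days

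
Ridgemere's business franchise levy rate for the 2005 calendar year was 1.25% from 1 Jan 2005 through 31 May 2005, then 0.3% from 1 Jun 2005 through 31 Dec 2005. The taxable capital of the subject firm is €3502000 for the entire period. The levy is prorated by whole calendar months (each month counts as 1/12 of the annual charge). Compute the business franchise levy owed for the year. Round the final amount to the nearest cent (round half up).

1 Jan – 31 May 2005: 5 months at 1.25% → €3502000 × 1.25% × 5/12 = €18239.5833
1 Jun – 31 Dec 2005: 7 months at 0.3% → €3502000 × 0.3% × 7/12 = €6128.5000
Total = €24368.0833

€24368.08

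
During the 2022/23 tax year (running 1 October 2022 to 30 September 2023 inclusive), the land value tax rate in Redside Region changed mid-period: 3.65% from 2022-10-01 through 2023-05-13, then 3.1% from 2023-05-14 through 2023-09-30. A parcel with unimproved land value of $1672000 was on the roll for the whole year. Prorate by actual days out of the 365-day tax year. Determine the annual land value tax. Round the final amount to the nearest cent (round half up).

$57500.77

2022-10-01 to 2023-05-13: 225 days at 3.65% → $1672000 × 3.65% × 225/365 = $37620.0000
2023-05-14 to 2023-09-30: 140 days at 3.1% → $1672000 × 3.1% × 140/365 = $19880.7671
Total = $57500.7671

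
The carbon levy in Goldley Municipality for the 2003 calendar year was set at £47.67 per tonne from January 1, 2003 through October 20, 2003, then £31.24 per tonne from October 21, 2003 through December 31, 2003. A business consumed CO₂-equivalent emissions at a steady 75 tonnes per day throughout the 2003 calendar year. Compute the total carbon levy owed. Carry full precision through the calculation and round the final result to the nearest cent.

January 1 – October 20, 2003: 293 days × 75 tonnes/day = 21,975 tonnes at £47.67/tonne → £1047548.25
October 21 – December 31, 2003: 72 days × 75 tonnes/day = 5,400 tonnes at £31.24/tonne → £168696.00

£1216244.25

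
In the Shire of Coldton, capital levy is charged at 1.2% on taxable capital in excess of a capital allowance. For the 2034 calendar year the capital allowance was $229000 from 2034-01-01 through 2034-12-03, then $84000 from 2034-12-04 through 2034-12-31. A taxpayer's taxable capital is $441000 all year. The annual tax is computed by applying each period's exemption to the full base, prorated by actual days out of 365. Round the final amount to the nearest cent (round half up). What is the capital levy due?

2034-01-01 to 2034-12-03: 337 days, exemption $229000 → ($441000 − $229000) × 1.2% × 337/365 = $2348.8438
2034-12-04 to 2034-12-31: 28 days, exemption $84000 → ($441000 − $84000) × 1.2% × 28/365 = $328.6356
Total = $2677.4795

$2677.48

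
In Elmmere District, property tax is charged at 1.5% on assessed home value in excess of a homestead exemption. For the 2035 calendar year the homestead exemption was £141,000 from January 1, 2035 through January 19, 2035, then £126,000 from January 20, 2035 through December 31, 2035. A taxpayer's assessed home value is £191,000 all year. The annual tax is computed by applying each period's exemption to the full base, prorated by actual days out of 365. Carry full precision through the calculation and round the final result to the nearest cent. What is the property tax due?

January 1 – January 19, 2035: 19 days, exemption £141,000 → (£191,000 − £141,000) × 1.5% × 19/365 = £39.0411
January 20 – December 31, 2035: 346 days, exemption £126,000 → (£191,000 − £126,000) × 1.5% × 346/365 = £924.2466
Total = £963.2877

£963.29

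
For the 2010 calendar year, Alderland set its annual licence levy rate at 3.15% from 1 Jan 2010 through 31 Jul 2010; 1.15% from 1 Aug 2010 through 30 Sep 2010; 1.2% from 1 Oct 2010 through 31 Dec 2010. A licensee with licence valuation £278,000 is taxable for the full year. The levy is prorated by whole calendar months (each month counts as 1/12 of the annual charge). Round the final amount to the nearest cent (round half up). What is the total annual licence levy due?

1 Jan – 31 Jul 2010: 7 months at 3.15% → £278,000 × 3.15% × 7/12 = £5,108.2500
1 Aug – 30 Sep 2010: 2 months at 1.15% → £278,000 × 1.15% × 2/12 = £532.8333
1 Oct – 31 Dec 2010: 3 months at 1.2% → £278,000 × 1.2% × 3/12 = £834.0000
Total = £6,475.0833

£6,475.08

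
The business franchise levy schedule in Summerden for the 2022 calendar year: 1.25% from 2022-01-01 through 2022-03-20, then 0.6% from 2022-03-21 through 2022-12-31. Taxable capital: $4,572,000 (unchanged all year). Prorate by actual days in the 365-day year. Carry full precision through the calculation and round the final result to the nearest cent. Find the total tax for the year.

2022-01-01 to 2022-03-20: 79 days at 1.25% → $4,572,000 × 1.25% × 79/365 = $12,369.4521
2022-03-21 to 2022-12-31: 286 days at 0.6% → $4,572,000 × 0.6% × 286/365 = $21,494.6630
Total = $33,864.1151

$33,864.12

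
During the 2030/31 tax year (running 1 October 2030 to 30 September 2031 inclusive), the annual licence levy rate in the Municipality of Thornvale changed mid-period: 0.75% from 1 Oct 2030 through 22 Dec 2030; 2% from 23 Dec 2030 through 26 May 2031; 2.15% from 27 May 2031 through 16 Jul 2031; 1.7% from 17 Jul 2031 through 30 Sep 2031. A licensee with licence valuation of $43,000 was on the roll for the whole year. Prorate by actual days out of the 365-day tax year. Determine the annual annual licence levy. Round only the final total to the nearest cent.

$719.93

1 Oct – 22 Dec 2030: 83 days at 0.75% → $43,000 × 0.75% × 83/365 = $73.3356
23 Dec 2030 – 26 May 2031: 155 days at 2% → $43,000 × 2% × 155/365 = $365.2055
27 May – 16 Jul 2031: 51 days at 2.15% → $43,000 × 2.15% × 51/365 = $129.1767
17 Jul – 30 Sep 2031: 76 days at 1.7% → $43,000 × 1.7% × 76/365 = $152.2082
Total = $719.9260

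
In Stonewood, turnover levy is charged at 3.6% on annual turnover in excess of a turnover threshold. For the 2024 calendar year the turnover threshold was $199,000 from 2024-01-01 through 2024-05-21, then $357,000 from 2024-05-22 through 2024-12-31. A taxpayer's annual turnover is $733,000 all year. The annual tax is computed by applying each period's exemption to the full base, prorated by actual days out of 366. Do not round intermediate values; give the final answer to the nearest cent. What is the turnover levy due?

$15,742.82

2024-01-01 to 2024-05-21: 142 days, exemption $199,000 → ($733,000 − $199,000) × 3.6% × 142/366 = $7,458.4918
2024-05-22 to 2024-12-31: 224 days, exemption $357,000 → ($733,000 − $357,000) × 3.6% × 224/366 = $8,284.3279
Total = $15,742.8197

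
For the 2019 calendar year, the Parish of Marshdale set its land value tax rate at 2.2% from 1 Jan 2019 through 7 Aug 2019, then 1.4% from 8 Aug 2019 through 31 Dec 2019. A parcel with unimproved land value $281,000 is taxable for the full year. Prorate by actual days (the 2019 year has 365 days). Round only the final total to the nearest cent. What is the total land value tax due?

1 Jan – 7 Aug 2019: 219 days at 2.2% → $281,000 × 2.2% × 219/365 = $3,709.2000
8 Aug – 31 Dec 2019: 146 days at 1.4% → $281,000 × 1.4% × 146/365 = $1,573.6000
Total = $5,282.8000

$5,282.80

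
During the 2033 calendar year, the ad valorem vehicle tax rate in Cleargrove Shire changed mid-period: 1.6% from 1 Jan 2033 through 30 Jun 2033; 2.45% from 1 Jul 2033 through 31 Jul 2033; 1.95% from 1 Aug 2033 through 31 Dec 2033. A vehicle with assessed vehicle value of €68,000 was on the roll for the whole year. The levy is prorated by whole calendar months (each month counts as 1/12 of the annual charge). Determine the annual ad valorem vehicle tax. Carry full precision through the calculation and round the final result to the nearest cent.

1 Jan – 30 Jun 2033: 6 months at 1.6% → €68,000 × 1.6% × 6/12 = €544.0000
1 Jul – 31 Jul 2033: 1 month at 2.45% → €68,000 × 2.45% × 1/12 = €138.8333
1 Aug – 31 Dec 2033: 5 months at 1.95% → €68,000 × 1.95% × 5/12 = €552.5000
Total = €1,235.3333

€1,235.33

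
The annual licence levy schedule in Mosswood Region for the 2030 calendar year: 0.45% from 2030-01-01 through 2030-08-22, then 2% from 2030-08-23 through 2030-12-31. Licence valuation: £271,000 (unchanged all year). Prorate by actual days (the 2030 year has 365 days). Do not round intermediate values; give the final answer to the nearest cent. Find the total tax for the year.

£2,727.08

2030-01-01 to 2030-08-22: 234 days at 0.45% → £271,000 × 0.45% × 234/365 = £781.8164
2030-08-23 to 2030-12-31: 131 days at 2% → £271,000 × 2% × 131/365 = £1,945.2603
Total = £2,727.0767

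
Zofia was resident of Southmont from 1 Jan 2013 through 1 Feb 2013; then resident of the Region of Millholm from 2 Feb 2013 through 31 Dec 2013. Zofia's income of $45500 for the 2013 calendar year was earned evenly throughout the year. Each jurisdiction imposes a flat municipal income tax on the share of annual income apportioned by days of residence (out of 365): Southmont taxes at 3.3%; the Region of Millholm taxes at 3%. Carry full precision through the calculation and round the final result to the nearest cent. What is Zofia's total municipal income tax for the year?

$1376.97

Southmont, 1 Jan – 1 Feb 2013: 32 days → $45500 × 3.3% × 32/365 = $131.6384
The Region of Millholm, 2 Feb – 31 Dec 2013: 333 days → $45500 × 3% × 333/365 = $1245.3288
Total = $1376.9671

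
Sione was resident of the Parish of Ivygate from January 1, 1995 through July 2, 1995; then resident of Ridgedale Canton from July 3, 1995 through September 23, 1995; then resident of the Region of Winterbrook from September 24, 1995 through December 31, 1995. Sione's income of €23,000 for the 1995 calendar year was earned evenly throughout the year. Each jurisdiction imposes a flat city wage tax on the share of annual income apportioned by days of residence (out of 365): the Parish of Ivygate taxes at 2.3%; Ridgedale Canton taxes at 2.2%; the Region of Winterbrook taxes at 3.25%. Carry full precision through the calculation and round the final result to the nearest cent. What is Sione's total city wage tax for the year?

The Parish of Ivygate, January 1 – July 2, 1995: 183 days → €23,000 × 2.3% × 183/365 = €265.2247
Ridgedale Canton, July 3 – September 23, 1995: 83 days → €23,000 × 2.2% × 83/365 = €115.0630
The Region of Winterbrook, September 24 – December 31, 1995: 99 days → €23,000 × 3.25% × 99/365 = €202.7466
Total = €583.0342

€583.03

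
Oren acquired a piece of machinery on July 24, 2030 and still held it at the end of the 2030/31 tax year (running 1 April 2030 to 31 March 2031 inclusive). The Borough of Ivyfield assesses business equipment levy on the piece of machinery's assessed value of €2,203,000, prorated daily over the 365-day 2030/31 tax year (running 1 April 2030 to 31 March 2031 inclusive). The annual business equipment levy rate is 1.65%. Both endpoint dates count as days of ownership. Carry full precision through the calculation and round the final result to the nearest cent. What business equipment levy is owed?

Days held (July 24, 2030 – March 31, 2031): 251 out of 365
Tax = €2,203,000 × 1.65% × 251/365 = €24,996.5055

€24,996.51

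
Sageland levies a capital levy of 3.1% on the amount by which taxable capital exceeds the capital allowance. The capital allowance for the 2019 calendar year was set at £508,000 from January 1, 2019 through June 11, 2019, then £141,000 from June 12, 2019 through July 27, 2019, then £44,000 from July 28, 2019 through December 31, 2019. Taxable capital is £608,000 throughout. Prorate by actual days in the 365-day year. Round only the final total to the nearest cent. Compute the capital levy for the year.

January 1 – June 11, 2019: 162 days, exemption £508,000 → (£608,000 − £508,000) × 3.1% × 162/365 = £1,375.8904
June 12 – July 27, 2019: 46 days, exemption £141,000 → (£608,000 − £141,000) × 3.1% × 46/365 = £1,824.4986
July 28 – December 31, 2019: 157 days, exemption £44,000 → (£608,000 − £44,000) × 3.1% × 157/365 = £7,520.5151
Total = £10,720.9041

£10,720.90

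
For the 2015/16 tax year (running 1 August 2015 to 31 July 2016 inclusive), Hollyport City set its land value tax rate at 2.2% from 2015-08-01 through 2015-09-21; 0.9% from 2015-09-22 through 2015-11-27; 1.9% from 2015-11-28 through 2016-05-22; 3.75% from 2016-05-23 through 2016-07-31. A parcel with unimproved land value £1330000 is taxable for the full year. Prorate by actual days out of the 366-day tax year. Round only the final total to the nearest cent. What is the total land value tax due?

£28108.06

2015-08-01 to 2015-09-21: 52 days at 2.2% → £1330000 × 2.2% × 52/366 = £4157.1585
2015-09-22 to 2015-11-27: 67 days at 0.9% → £1330000 × 0.9% × 67/366 = £2191.2295
2015-11-28 to 2016-05-22: 177 days at 1.9% → £1330000 × 1.9% × 177/366 = £12220.7377
2016-05-23 to 2016-07-31: 70 days at 3.75% → £1330000 × 3.75% × 70/366 = £9538.9344
Total = £28108.0601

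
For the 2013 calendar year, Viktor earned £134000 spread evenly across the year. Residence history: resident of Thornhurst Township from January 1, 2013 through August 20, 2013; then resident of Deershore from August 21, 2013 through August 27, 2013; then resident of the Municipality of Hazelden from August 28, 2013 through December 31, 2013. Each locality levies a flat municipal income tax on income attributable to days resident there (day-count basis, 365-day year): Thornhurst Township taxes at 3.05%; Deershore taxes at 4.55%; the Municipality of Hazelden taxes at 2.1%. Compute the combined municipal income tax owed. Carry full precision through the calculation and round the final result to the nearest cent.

Thornhurst Township, January 1 – August 20, 2013: 232 days → £134000 × 3.05% × 232/365 = £2597.7644
Deershore, August 21 – August 27, 2013: 7 days → £134000 × 4.55% × 7/365 = £116.9288
The Municipality of Hazelden, August 28 – December 31, 2013: 126 days → £134000 × 2.1% × 126/365 = £971.4082
Total = £3686.1014

£3686.10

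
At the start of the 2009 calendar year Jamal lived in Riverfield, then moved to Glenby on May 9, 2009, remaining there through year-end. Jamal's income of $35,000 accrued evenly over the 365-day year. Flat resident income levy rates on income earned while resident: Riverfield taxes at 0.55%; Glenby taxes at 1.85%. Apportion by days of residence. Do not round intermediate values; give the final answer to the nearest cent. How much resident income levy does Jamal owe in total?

$487.94

Riverfield, January 1 – May 8, 2009: 128 days → $35,000 × 0.55% × 128/365 = $67.5068
Glenby, May 9 – December 31, 2009: 237 days → $35,000 × 1.85% × 237/365 = $420.4315
Total = $487.9384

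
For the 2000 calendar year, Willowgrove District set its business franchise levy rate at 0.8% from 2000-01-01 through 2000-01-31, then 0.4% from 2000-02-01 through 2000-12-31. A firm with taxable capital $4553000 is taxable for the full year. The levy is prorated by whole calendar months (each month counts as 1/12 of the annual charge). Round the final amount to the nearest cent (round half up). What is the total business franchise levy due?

2000-01-01 to 2000-01-31: 1 month at 0.8% → $4553000 × 0.8% × 1/12 = $3035.3333
2000-02-01 to 2000-12-31: 11 months at 0.4% → $4553000 × 0.4% × 11/12 = $16694.3333
Total = $19729.6667

$19729.67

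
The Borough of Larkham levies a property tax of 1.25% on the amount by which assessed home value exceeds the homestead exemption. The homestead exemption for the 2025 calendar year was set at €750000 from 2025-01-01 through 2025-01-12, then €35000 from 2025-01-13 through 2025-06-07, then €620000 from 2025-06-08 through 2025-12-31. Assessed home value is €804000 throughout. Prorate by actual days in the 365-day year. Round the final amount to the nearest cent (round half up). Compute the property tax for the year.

2025-01-01 to 2025-01-12: 12 days, exemption €750000 → (€804000 − €750000) × 1.25% × 12/365 = €22.1918
2025-01-13 to 2025-06-07: 146 days, exemption €35000 → (€804000 − €35000) × 1.25% × 146/365 = €3845.0000
2025-06-08 to 2025-12-31: 207 days, exemption €620000 → (€804000 − €620000) × 1.25% × 207/365 = €1304.3836
Total = €5171.5753

€5171.58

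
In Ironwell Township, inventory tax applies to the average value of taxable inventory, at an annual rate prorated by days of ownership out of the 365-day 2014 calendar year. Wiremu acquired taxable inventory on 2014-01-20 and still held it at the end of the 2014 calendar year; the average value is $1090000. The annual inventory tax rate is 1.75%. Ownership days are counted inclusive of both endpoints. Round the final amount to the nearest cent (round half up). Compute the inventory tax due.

Days held (2014-01-20 to 2014-12-31): 346 out of 365
Tax = $1090000 × 1.75% × 346/365 = $18082.0548

$18082.05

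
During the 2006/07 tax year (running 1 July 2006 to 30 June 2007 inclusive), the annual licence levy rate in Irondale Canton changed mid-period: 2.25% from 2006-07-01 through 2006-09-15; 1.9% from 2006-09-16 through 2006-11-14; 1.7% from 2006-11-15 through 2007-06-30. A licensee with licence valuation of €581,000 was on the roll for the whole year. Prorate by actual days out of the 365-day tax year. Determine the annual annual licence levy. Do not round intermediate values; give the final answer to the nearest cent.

€10,742.13

2006-07-01 to 2006-09-15: 77 days at 2.25% → €581,000 × 2.25% × 77/365 = €2,757.7603
2006-09-16 to 2006-11-14: 60 days at 1.9% → €581,000 × 1.9% × 60/365 = €1,814.6301
2006-11-15 to 2007-06-30: 228 days at 1.7% → €581,000 × 1.7% × 228/365 = €6,169.7425
Total = €10,742.1329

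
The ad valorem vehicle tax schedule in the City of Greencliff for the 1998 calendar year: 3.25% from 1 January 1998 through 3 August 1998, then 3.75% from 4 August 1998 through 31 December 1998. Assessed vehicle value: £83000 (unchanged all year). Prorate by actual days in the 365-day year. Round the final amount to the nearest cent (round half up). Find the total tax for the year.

1 January – 3 August 1998: 215 days at 3.25% → £83000 × 3.25% × 215/365 = £1588.9384
4 August – 31 December 1998: 150 days at 3.75% → £83000 × 3.75% × 150/365 = £1279.1096
Total = £2868.0479

£2868.05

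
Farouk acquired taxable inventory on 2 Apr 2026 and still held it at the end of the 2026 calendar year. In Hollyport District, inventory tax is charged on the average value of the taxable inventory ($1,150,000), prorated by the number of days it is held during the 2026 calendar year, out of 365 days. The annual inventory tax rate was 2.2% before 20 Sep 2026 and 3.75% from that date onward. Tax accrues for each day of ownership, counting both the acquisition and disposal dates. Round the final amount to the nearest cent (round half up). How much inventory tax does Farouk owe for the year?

$24,022.40

2 Apr – 19 Sep 2026: 171 days at 2.2% → $1,150,000 × 2.2% × 171/365 = $11,852.8767
20 Sep – 31 Dec 2026: 103 days at 3.75% → $1,150,000 × 3.75% × 103/365 = $12,169.5205
Total = $24,022.3973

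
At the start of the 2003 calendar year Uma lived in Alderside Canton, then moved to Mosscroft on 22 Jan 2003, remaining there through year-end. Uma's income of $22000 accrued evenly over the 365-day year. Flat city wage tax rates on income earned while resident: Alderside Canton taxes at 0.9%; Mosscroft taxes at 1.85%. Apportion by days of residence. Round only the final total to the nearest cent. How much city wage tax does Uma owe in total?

$394.98

Alderside Canton, 1 Jan – 21 Jan 2003: 21 days → $22000 × 0.9% × 21/365 = $11.3918
Mosscroft, 22 Jan – 31 Dec 2003: 344 days → $22000 × 1.85% × 344/365 = $383.5836
Total = $394.9753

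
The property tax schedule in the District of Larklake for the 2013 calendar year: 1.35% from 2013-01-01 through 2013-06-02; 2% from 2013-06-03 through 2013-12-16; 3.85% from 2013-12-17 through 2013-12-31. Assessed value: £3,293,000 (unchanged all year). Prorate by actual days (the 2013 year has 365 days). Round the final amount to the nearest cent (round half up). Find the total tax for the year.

2013-01-01 to 2013-06-02: 153 days at 1.35% → £3,293,000 × 1.35% × 153/365 = £18,634.7712
2013-06-03 to 2013-12-16: 197 days at 2% → £3,293,000 × 2% × 197/365 = £35,546.3562
2013-12-17 to 2013-12-31: 15 days at 3.85% → £3,293,000 × 3.85% × 15/365 = £5,210.1575
Total = £59,391.2849

£59,391.28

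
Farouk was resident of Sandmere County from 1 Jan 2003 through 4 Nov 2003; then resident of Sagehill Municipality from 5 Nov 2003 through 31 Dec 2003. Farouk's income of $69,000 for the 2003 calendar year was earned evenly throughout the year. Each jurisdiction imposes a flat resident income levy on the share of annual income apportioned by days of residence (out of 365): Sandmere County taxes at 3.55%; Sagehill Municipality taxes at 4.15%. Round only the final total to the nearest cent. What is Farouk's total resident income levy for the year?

$2,514.15

Sandmere County, 1 Jan – 4 Nov 2003: 308 days → $69,000 × 3.55% × 308/365 = $2,066.9753
Sagehill Municipality, 5 Nov – 31 Dec 2003: 57 days → $69,000 × 4.15% × 57/365 = $447.1767
Total = $2,514.1521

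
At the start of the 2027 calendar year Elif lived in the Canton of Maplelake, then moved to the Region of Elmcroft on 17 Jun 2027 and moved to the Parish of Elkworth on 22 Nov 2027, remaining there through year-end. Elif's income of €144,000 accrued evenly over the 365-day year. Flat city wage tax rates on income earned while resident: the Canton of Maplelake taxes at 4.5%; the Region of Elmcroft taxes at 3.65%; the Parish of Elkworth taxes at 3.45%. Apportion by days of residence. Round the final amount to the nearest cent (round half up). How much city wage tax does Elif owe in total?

€5,784.46

The Canton of Maplelake, 1 Jan – 16 Jun 2027: 167 days → €144,000 × 4.5% × 167/365 = €2,964.8219
The Region of Elmcroft, 17 Jun – 21 Nov 2027: 158 days → €144,000 × 3.65% × 158/365 = €2,275.2000
The Parish of Elkworth, 22 Nov – 31 Dec 2027: 40 days → €144,000 × 3.45% × 40/365 = €544.4384
Total = €5,784.4603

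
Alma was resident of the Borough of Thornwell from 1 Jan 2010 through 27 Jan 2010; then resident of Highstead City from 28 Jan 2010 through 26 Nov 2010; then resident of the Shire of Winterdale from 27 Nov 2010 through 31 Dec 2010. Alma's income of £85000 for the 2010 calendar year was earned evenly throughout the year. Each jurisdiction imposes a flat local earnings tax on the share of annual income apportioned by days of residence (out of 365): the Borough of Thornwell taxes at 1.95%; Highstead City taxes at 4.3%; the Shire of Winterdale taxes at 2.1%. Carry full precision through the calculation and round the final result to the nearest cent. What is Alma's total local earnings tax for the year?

£3327.92

The Borough of Thornwell, 1 Jan – 27 Jan 2010: 27 days → £85000 × 1.95% × 27/365 = £122.6096
Highstead City, 28 Jan – 26 Nov 2010: 303 days → £85000 × 4.3% × 303/365 = £3034.1507
The Shire of Winterdale, 27 Nov – 31 Dec 2010: 35 days → £85000 × 2.1% × 35/365 = £171.1644
Total = £3327.9247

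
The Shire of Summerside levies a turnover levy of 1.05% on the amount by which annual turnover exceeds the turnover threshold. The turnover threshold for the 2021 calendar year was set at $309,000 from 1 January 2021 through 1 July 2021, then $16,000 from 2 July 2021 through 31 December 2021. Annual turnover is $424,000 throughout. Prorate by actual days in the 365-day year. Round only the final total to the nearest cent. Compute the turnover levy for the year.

$2,749.96

1 January – 1 July 2021: 182 days, exemption $309,000 → ($424,000 − $309,000) × 1.05% × 182/365 = $602.0959
2 July – 31 December 2021: 183 days, exemption $16,000 → ($424,000 − $16,000) × 1.05% × 183/365 = $2,147.8685
Total = $2,749.9644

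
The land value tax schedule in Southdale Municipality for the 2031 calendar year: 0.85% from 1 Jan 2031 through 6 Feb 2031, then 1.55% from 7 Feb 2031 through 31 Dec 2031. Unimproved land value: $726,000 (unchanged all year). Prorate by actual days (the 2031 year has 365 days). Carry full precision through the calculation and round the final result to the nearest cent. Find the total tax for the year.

1 Jan – 6 Feb 2031: 37 days at 0.85% → $726,000 × 0.85% × 37/365 = $625.5534
7 Feb – 31 Dec 2031: 328 days at 1.55% → $726,000 × 1.55% × 328/365 = $10,112.2849
Total = $10,737.8384

$10,737.84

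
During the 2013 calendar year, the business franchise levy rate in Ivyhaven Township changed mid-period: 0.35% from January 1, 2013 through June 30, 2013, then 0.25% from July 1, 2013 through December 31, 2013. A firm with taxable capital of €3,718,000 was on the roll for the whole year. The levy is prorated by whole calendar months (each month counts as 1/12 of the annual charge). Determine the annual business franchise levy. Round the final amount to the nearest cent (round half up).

January 1 – June 30, 2013: 6 months at 0.35% → €3,718,000 × 0.35% × 6/12 = €6,506.5000
July 1 – December 31, 2013: 6 months at 0.25% → €3,718,000 × 0.25% × 6/12 = €4,647.5000
Total = €11,154.0000

€11,154.00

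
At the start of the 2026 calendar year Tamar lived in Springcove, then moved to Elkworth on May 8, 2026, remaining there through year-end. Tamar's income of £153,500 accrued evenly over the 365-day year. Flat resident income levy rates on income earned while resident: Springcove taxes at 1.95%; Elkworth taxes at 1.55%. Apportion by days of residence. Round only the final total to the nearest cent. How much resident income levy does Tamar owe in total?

Springcove, January 1 – May 7, 2026: 127 days → £153,500 × 1.95% × 127/365 = £1,041.4870
Elkworth, May 8 – December 31, 2026: 238 days → £153,500 × 1.55% × 238/365 = £1,551.4014
Total = £2,592.8884

£2,592.89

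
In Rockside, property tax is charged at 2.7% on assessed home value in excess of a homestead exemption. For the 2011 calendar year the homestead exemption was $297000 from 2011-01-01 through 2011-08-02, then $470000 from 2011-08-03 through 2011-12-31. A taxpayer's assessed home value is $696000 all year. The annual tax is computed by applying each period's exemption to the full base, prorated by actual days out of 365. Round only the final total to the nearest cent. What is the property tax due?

$8840.61

2011-01-01 to 2011-08-02: 214 days, exemption $297000 → ($696000 − $297000) × 2.7% × 214/365 = $6316.2247
2011-08-03 to 2011-12-31: 151 days, exemption $470000 → ($696000 − $470000) × 2.7% × 151/365 = $2524.3890
Total = $8840.6137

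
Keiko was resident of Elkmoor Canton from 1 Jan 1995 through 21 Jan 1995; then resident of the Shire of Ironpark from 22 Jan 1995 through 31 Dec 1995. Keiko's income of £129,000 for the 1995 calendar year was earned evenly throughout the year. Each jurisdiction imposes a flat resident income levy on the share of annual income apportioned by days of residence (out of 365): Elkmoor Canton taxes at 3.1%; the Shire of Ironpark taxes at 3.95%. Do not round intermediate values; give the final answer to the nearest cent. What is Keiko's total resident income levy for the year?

Elkmoor Canton, 1 Jan – 21 Jan 1995: 21 days → £129,000 × 3.1% × 21/365 = £230.0795
The Shire of Ironpark, 22 Jan – 31 Dec 1995: 344 days → £129,000 × 3.95% × 344/365 = £4,802.3342
Total = £5,032.4137

£5,032.41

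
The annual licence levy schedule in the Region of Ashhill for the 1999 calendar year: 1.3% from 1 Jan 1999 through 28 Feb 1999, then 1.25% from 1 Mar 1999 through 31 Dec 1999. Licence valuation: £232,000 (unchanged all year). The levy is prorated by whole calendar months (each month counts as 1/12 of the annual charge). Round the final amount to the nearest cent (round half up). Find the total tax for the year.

£2,919.33

1 Jan – 28 Feb 1999: 2 months at 1.3% → £232,000 × 1.3% × 2/12 = £502.6667
1 Mar – 31 Dec 1999: 10 months at 1.25% → £232,000 × 1.25% × 10/12 = £2,416.6667
Total = £2,919.3333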